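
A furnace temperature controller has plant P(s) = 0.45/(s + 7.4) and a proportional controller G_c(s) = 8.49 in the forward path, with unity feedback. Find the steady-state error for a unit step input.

0.66

The loop is type 0. Static position error constant K_pos = G_c(0)·P(0) = 8.49·0.06081 = 0.5163.
Steady-state error to a unit step: e_ss = 1/(1+K_pos) = 1/1.516 = 0.66.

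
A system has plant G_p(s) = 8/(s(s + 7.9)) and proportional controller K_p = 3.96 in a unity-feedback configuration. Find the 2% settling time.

T_s ≈ 1.01 s

The closed-loop denominator s² + 7.9s + 31.68 gives ω_n = √31.68 = 5.628 and ζ = 7.9/(2ω_n) = 0.7018.
2% settling time T_s ≈ 4/(ζω_n) = 4/3.95 = 1.01 s.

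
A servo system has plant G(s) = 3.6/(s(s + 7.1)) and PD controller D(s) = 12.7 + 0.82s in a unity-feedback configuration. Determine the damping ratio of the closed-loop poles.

ζ = 0.743

Forward path: (12.7 + 0.82s)·3.6/(s(s+7.1)). The closed-loop characteristic equation is s² + (7.1 + 3.6·0.82)s + 3.6·12.7 = 0.
That is s² + 10.05s + 45.72 = 0, so ω_n = 6.762 rad/s and ζ = 10.05/(2·6.762) = 0.7433.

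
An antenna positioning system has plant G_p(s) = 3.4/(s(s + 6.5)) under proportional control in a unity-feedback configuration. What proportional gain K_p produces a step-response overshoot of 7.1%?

From %OS = 100·exp(−πζ/√(1−ζ²)) = 7.1%, ζ = −ln(0.071)/√(π²+ln²(0.071)) = 0.6441.
Characteristic equation s² + 6.5s + 3.4K_p = 0 gives ζ = 6.5/(2√(3.4K_p)).
Setting ζ = 0.6441: √(3.4K_p) = 6.5/(2·0.6441) = 5.046, so K_p = 25.46/3.4 = 7.49.

K_p = 7.49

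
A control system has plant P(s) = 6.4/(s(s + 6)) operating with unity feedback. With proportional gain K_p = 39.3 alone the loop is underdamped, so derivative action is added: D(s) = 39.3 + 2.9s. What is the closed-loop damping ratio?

Forward path: (39.3 + 2.9s)·6.4/(s(s+6)). The closed-loop characteristic equation is s² + (6 + 6.4·2.9)s + 6.4·39.3 = 0.
That is s² + 24.56s + 251.5 = 0, so ω_n = 15.86 rad/s and ζ = 24.56/(2·15.86) = 0.7743.

ζ = 0.774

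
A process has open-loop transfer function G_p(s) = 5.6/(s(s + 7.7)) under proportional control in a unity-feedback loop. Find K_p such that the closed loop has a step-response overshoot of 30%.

K_p = 20.7

From %OS = 100·exp(−πζ/√(1−ζ²)) = 30%, ζ = −ln(0.3)/√(π²+ln²(0.3)) = 0.3579.
Characteristic equation s² + 7.7s + 5.6K_p = 0 gives ζ = 7.7/(2√(5.6K_p)).
Setting ζ = 0.3579: √(5.6K_p) = 7.7/(2·0.3579) = 10.76, so K_p = 115.7/5.6 = 20.7.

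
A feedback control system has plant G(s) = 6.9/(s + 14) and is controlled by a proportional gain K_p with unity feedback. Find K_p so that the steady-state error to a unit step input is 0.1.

K_p = 18.3

Steady-state error for a unit step on this type-0 loop is 1/(1 + K_p·G(0)).
G(0) = 0.4929. Require 1/(1 + K_p·0.4929) = 0.1, so 1 + 0.4929·K_p = 10.
K_p = (10 − 1)/0.4929 = 18.3.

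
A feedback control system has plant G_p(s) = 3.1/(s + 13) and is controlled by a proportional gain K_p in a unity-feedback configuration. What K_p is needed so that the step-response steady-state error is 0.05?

K_p = 79.7

The loop is type 0, so e_ss(step) = 1/(1 + K_pos) with K_pos = K_p·G_p(0).
G_p(0) = 0.2385. Require 1/(1 + K_p·0.2385) = 0.05, so 1 + 0.2385·K_p = 20.
K_p = (20 − 1)/0.2385 = 79.7.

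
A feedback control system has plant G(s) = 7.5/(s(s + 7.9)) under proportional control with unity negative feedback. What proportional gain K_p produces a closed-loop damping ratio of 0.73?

K_p = 3.9

Closed-loop characteristic equation: s² + 7.9s + K_p·7.5 = 0.
So ω_n = √(7.5K_p) and 2ζω_n = 7.9, giving ζ = 7.9/(2√(7.5K_p)).
Setting ζ = 0.73: √(7.5K_p) = 7.9/(2·0.73) = 5.411, so K_p = 29.28/7.5 = 3.9.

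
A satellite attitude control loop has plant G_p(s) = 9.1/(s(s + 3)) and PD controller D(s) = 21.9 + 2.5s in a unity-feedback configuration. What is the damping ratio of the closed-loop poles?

ζ = 0.912

Forward path: (21.9 + 2.5s)·9.1/(s(s+3)). The closed-loop characteristic equation is s² + (3 + 9.1·2.5)s + 9.1·21.9 = 0.
That is s² + 25.75s + 199.3 = 0, so ω_n = 14.12 rad/s and ζ = 25.75/(2·14.12) = 0.912.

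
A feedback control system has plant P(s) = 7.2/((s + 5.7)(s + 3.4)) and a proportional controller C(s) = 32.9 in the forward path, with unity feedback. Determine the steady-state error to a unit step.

0.0756

The loop is type 0. Static position error constant K_pos = C(0)·P(0) = 32.9·0.3715 = 12.22.
Steady-state error to a unit step: e_ss = 1/(1+K_pos) = 1/13.22 = 0.0756.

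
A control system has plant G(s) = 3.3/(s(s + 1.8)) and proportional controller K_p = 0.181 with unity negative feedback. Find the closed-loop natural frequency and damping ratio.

ω_n = 0.773 rad/s, ζ = 1.16

With unity feedback the closed-loop characteristic equation is s² + 1.8s + 0.181·3.3 = s² + 1.8s + 0.5973 = 0.
Matching s² + 2ζω_n s + ω_n²: ω_n = √0.5973 = 0.7729 rad/s and 2ζω_n = 1.8, so ζ = 1.8/(2·0.7729) = 1.16.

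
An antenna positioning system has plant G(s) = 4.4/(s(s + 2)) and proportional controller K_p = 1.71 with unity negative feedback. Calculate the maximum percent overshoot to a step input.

29.2%

From 1 + K_pG(s) = 0: s² + 2s + 7.524 = 0 ⇒ ω_n = 2.743, ζ = 0.3646.
%OS = 100·exp(−πζ/√(1−ζ²)) = 100·exp(−π·0.3646/√0.8671) = 29.2%.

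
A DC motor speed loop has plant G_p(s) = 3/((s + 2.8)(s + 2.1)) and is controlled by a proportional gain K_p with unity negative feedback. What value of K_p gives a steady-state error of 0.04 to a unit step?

The loop is type 0, so e_ss(step) = 1/(1 + K_pos) with K_pos = K_p·G_p(0).
G_p(0) = 0.5102. Require 1/(1 + K_p·0.5102) = 0.04, so 1 + 0.5102·K_p = 25.
K_p = (25 − 1)/0.5102 = 47.

K_p = 47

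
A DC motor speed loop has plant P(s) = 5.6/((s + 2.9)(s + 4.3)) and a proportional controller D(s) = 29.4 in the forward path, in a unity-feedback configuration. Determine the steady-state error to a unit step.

0.0704

The loop is type 0. Static position error constant K_pos = D(0)·P(0) = 29.4·0.4491 = 13.2.
Steady-state error to a unit step: e_ss = 1/(1+K_pos) = 1/14.2 = 0.0704.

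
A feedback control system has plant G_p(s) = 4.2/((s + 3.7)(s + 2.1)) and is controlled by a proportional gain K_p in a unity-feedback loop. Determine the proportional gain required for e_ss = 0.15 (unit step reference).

K_p = 10.5

For a type-0 loop with proportional control, e_ss = 1/(1 + K_p·G_p(0)).
G_p(0) = 0.5405. Require 1/(1 + K_p·0.5405) = 0.15, so 1 + 0.5405·K_p = 6.667.
K_p = (6.667 − 1)/0.5405 = 10.5.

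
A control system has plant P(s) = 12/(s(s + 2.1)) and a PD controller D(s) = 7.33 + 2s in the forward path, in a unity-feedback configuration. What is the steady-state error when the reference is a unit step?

The open loop D(s)P(s) has a pole at the origin (type 1), so the static position error constant is infinite and e_ss = 1/(1+∞) = 0.

0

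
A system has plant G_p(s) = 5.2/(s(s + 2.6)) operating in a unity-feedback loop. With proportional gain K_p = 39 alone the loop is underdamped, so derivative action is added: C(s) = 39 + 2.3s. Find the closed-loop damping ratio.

ζ = 0.511

Forward path: (39 + 2.3s)·5.2/(s(s+2.6)). The closed-loop characteristic equation is s² + (2.6 + 5.2·2.3)s + 5.2·39 = 0.
That is s² + 14.56s + 202.8 = 0, so ω_n = 14.24 rad/s and ζ = 14.56/(2·14.24) = 0.5112.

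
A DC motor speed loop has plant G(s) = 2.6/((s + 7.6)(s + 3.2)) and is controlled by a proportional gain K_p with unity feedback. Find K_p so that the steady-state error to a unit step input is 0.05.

K_p = 178

The loop is type 0, so e_ss(step) = 1/(1 + K_pos) with K_pos = K_p·G(0).
G(0) = 0.1069. Require 1/(1 + K_p·0.1069) = 0.05, so 1 + 0.1069·K_p = 20.
K_p = (20 − 1)/0.1069 = 178.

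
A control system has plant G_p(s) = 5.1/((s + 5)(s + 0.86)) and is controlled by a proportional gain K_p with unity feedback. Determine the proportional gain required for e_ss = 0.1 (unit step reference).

K_p = 7.59

Steady-state error for a unit step on this type-0 loop is 1/(1 + K_p·G_p(0)).
G_p(0) = 1.186. Require 1/(1 + K_p·1.186) = 0.1, so 1 + 1.186·K_p = 10.
K_p = (10 − 1)/1.186 = 7.59.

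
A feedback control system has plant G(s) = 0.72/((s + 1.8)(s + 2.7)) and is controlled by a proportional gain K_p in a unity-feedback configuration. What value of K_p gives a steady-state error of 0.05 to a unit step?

K_p = 128

The loop is type 0, so e_ss(step) = 1/(1 + K_pos) with K_pos = K_p·G(0).
G(0) = 0.1481. Require 1/(1 + K_p·0.1481) = 0.05, so 1 + 0.1481·K_p = 20.
K_p = (20 − 1)/0.1481 = 128.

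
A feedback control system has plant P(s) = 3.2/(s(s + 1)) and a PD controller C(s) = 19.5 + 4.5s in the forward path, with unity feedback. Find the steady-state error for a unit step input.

The open loop C(s)P(s) has a pole at the origin (type 1), so the static position error constant is infinite and e_ss = 1/(1+∞) = 0.

0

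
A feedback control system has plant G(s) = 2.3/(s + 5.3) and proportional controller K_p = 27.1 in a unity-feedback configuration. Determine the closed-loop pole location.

Closed-loop transfer function: T(s) = K_p·G(s)/(1 + K_p·G(s)) = 62.33/(s + 5.3 + 62.33) = 62.33/(s + 67.63).
The closed-loop pole is at s = −67.63.

s = -67.63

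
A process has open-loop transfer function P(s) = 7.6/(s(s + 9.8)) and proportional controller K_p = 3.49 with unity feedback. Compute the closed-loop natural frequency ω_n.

ω_n = 5.15 rad/s

The closed-loop denominator is s(s+9.8) + 3.49·7.6 = s² + 9.8s + 26.52.
Matching s² + 2ζω_n s + ω_n²: ω_n = √26.52 = 5.15 rad/s and 2ζω_n = 9.8, so ζ = 9.8/(2·5.15) = 0.951.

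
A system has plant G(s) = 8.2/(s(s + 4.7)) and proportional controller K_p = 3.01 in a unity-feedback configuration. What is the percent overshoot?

18.5%

Closed-loop characteristic equation: s² + 4.7s + 24.68 = 0, so ω_n = 4.968 rad/s and ζ = 4.7/(2·4.968) = 0.473.
%OS = 100·exp(−πζ/√(1−ζ²)) = 100·exp(−π·0.473/√0.7763) = 18.5%.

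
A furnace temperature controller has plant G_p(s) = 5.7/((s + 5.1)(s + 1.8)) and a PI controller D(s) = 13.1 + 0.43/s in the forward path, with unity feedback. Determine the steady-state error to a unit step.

The open loop D(s)G_p(s) has a pole at the origin (type 1), so the static position error constant is infinite and e_ss = 1/(1+∞) = 0.

0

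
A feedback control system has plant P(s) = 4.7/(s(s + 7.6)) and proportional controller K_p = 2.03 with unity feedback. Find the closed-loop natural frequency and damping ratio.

1 + K_p·P(s) = 0 gives s² + 7.6s + 9.541 = 0.
Matching s² + 2ζω_n s + ω_n²: ω_n = √9.541 = 3.089 rad/s and 2ζω_n = 7.6, so ζ = 7.6/(2·3.089) = 1.23.

ω_n = 3.09 rad/s, ζ = 1.23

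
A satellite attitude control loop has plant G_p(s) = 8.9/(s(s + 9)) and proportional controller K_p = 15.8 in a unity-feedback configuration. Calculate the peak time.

T_p = 0.286 s

Closed-loop characteristic equation: s² + 9s + 140.6 = 0, so ω_n = 11.86 rad/s and ζ = 9/(2·11.86) = 0.3795.
Damped frequency ω_d = ω_n√(1−ζ²) = 10.97 rad/s, so peak time T_p = π/ω_d = 0.286 s.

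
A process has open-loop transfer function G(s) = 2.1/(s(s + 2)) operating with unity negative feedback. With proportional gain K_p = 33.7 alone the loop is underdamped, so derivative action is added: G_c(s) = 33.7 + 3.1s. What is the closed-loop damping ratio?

ζ = 0.506

Forward path: (33.7 + 3.1s)·2.1/(s(s+2)). The closed-loop characteristic equation is s² + (2 + 2.1·3.1)s + 2.1·33.7 = 0.
That is s² + 8.51s + 70.77 = 0, so ω_n = 8.412 rad/s and ζ = 8.51/(2·8.412) = 0.5058.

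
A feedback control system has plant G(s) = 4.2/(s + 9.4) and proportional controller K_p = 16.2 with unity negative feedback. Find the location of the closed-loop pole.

Closed-loop transfer function: T(s) = K_p·G(s)/(1 + K_p·G(s)) = 68.04/(s + 9.4 + 68.04) = 68.04/(s + 77.44).
The closed-loop pole is at s = −77.44.

s = -77.44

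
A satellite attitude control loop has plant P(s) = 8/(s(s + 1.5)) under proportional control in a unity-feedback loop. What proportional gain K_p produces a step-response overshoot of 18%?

From %OS = 100·exp(−πζ/√(1−ζ²)) = 18%, ζ = −ln(0.18)/√(π²+ln²(0.18)) = 0.4791.
Characteristic equation s² + 1.5s + 8K_p = 0 gives ζ = 1.5/(2√(8K_p)).
Setting ζ = 0.4791: √(8K_p) = 1.5/(2·0.4791) = 1.565, so K_p = 2.45/8 = 0.306.

K_p = 0.306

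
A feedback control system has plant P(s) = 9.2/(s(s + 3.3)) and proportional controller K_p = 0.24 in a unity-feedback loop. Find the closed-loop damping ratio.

With unity feedback the closed-loop characteristic equation is s² + 3.3s + 0.24·9.2 = s² + 3.3s + 2.208 = 0.
Matching s² + 2ζω_n s + ω_n²: ω_n = √2.208 = 1.486 rad/s and 2ζω_n = 3.3, so ζ = 3.3/(2·1.486) = 1.11.

ζ = 1.11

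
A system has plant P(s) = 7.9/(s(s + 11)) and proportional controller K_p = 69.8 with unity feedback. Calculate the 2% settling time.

T_s ≈ 0.727 s

From 1 + K_pP(s) = 0: s² + 11s + 551.4 = 0 ⇒ ω_n = 23.48, ζ = 0.2342.
2% settling time T_s ≈ 4/(ζω_n) = 4/5.5 = 0.727 s.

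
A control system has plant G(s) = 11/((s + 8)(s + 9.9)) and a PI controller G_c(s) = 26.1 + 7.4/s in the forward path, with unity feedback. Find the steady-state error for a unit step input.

The open loop G_c(s)G(s) has a pole at the origin (type 1), so the static position error constant is infinite and e_ss = 1/(1+∞) = 0.

0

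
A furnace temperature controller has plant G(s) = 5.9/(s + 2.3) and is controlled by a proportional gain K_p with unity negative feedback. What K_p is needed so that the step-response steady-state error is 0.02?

The loop is type 0, so e_ss(step) = 1/(1 + K_pos) with K_pos = K_p·G(0).
G(0) = 2.565. Require 1/(1 + K_p·2.565) = 0.02, so 1 + 2.565·K_p = 50.
K_p = (50 − 1)/2.565 = 19.1.

K_p = 19.1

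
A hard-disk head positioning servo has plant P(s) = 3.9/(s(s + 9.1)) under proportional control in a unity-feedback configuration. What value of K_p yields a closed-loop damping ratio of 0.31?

K_p = 55.2

Closed-loop characteristic equation: s² + 9.1s + K_p·3.9 = 0.
So ω_n = √(3.9K_p) and 2ζω_n = 9.1, giving ζ = 9.1/(2√(3.9K_p)).
Setting ζ = 0.31: √(3.9K_p) = 9.1/(2·0.31) = 14.68, so K_p = 215.4/3.9 = 55.2.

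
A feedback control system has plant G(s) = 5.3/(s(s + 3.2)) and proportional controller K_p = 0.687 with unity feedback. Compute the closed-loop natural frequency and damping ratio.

The closed-loop denominator is s(s+3.2) + 0.687·5.3 = s² + 3.2s + 3.641.
So ω_n² = 3.641 ⇒ ω_n = 1.908 rad/s, and ζ = 3.2/(2ω_n) = 0.839.

ω_n = 1.91 rad/s, ζ = 0.839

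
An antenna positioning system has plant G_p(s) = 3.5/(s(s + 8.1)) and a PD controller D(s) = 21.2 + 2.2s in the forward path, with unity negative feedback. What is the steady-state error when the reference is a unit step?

0

The open loop D(s)G_p(s) has a pole at the origin (type 1), so the static position error constant is infinite and e_ss = 1/(1+∞) = 0.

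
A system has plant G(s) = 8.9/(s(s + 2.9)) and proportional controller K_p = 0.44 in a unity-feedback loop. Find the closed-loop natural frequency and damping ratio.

ω_n = 1.98 rad/s, ζ = 0.733

With unity feedback the closed-loop characteristic equation is s² + 2.9s + 0.44·8.9 = s² + 2.9s + 3.916 = 0.
Matching s² + 2ζω_n s + ω_n²: ω_n = √3.916 = 1.979 rad/s and 2ζω_n = 2.9, so ζ = 2.9/(2·1.979) = 0.733.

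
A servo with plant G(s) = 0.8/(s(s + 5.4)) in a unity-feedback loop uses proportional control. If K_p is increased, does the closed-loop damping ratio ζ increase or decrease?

ζ = 5.4/(2√(0.8K_p)); increasing K_p raises the denominator, so ζ falls.

decrease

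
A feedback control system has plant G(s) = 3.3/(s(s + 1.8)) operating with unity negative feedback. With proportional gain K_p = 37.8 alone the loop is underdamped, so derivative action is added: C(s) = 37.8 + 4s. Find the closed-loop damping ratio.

Forward path: (37.8 + 4s)·3.3/(s(s+1.8)). The closed-loop characteristic equation is s² + (1.8 + 3.3·4)s + 3.3·37.8 = 0.
That is s² + 15s + 124.7 = 0, so ω_n = 11.17 rad/s and ζ = 15/(2·11.17) = 0.6715.

ζ = 0.672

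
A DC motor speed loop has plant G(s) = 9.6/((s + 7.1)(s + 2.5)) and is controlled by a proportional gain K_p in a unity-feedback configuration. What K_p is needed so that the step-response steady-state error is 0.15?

For a type-0 loop with proportional control, e_ss = 1/(1 + K_p·G(0)).
G(0) = 0.5408. Require 1/(1 + K_p·0.5408) = 0.15, so 1 + 0.5408·K_p = 6.667.
K_p = (6.667 − 1)/0.5408 = 10.5.

K_p = 10.5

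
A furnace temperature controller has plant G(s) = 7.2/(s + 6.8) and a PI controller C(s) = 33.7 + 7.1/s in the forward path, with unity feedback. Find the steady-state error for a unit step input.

0

The open loop C(s)G(s) has a pole at the origin (type 1), so the static position error constant is infinite and e_ss = 1/(1+∞) = 0.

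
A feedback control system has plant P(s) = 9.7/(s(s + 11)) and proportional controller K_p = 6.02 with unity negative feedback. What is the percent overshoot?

The closed-loop denominator s² + 11s + 58.39 gives ω_n = √58.39 = 7.642 and ζ = 11/(2ω_n) = 0.7197.
%OS = 100·exp(−πζ/√(1−ζ²)) = 100·exp(−π·0.7197/√0.482) = 3.85%.

3.85%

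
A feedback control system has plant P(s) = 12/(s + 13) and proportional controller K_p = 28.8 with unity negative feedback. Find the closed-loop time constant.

τ = 0.00279 s

Closed-loop transfer function: T(s) = K_p·P(s)/(1 + K_p·P(s)) = 345.6/(s + 13 + 345.6) = 345.6/(s + 358.6).
Time constant τ = 1/358.6 = 0.00279 s.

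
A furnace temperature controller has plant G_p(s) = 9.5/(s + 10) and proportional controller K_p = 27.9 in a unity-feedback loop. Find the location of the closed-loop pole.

Closed-loop transfer function: T(s) = K_p·G_p(s)/(1 + K_p·G_p(s)) = 265.1/(s + 10 + 265.1) = 265.1/(s + 275.1).
The closed-loop pole is at s = −275.1.

s = -275.1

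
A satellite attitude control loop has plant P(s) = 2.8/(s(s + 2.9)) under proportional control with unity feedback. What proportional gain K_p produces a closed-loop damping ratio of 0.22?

Closed-loop characteristic equation: s² + 2.9s + K_p·2.8 = 0.
So ω_n = √(2.8K_p) and 2ζω_n = 2.9, giving ζ = 2.9/(2√(2.8K_p)).
Setting ζ = 0.22: √(2.8K_p) = 2.9/(2·0.22) = 6.591, so K_p = 43.44/2.8 = 15.5.

K_p = 15.5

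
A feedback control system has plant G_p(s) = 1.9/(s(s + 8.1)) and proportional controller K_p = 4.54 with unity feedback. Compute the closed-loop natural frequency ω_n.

ω_n = 2.94 rad/s

1 + K_p·G_p(s) = 0 gives s² + 8.1s + 8.626 = 0.
Matching s² + 2ζω_n s + ω_n²: ω_n = √8.626 = 2.937 rad/s and 2ζω_n = 8.1, so ζ = 8.1/(2·2.937) = 1.38.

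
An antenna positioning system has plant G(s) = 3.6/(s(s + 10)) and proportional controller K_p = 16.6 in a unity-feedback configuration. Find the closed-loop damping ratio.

ζ = 0.647

The closed-loop denominator is s(s+10) + 16.6·3.6 = s² + 10s + 59.76.
So ω_n² = 59.76 ⇒ ω_n = 7.73 rad/s, and ζ = 10/(2ω_n) = 0.647.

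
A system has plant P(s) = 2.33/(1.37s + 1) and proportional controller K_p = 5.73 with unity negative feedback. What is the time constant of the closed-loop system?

τ = 0.0955 s

Closed loop: T(s) = K_p·P/(1+K_p·P) = 13.35/(1.37s + 1 + 13.35), with pole at s = −(1 + 13.35)/1.37 = −10.48.
Closed-loop time constant τ = 1/10.48 = 0.0955 s.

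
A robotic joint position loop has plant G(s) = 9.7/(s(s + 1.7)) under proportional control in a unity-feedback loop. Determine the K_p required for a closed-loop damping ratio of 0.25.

Closed-loop characteristic equation: s² + 1.7s + K_p·9.7 = 0.
So ω_n = √(9.7K_p) and 2ζω_n = 1.7, giving ζ = 1.7/(2√(9.7K_p)).
Setting ζ = 0.25: √(9.7K_p) = 1.7/(2·0.25) = 3.4, so K_p = 11.56/9.7 = 1.19.

K_p = 1.19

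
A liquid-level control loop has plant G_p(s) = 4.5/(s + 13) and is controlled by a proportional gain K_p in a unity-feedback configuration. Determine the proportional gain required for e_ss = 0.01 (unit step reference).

For a type-0 loop with proportional control, e_ss = 1/(1 + K_p·G_p(0)).
G_p(0) = 0.3462. Require 1/(1 + K_p·0.3462) = 0.01, so 1 + 0.3462·K_p = 100.
K_p = (100 − 1)/0.3462 = 286.

K_p = 286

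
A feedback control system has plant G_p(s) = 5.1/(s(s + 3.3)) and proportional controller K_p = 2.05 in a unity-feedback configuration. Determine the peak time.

The closed-loop denominator s² + 3.3s + 10.45 gives ω_n = √10.45 = 3.233 and ζ = 3.3/(2ω_n) = 0.5103.
Damped frequency ω_d = ω_n√(1−ζ²) = 2.781 rad/s, so peak time T_p = π/ω_d = 1.13 s.

T_p = 1.13 s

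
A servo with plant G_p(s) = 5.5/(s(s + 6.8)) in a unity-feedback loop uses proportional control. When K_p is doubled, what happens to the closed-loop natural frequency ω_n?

ω_n = √(5.5·K_p), which grows with K_p.

increase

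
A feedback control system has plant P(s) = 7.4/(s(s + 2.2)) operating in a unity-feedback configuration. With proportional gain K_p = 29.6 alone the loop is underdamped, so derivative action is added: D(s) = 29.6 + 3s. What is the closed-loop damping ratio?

ζ = 0.824

Forward path: (29.6 + 3s)·7.4/(s(s+2.2)). The closed-loop characteristic equation is s² + (2.2 + 7.4·3)s + 7.4·29.6 = 0.
That is s² + 24.4s + 219 = 0, so ω_n = 14.8 rad/s and ζ = 24.4/(2·14.8) = 0.8243.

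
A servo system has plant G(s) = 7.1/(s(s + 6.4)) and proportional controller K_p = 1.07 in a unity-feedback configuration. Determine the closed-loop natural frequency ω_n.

The closed-loop denominator is s(s+6.4) + 1.07·7.1 = s² + 6.4s + 7.597.
Matching s² + 2ζω_n s + ω_n²: ω_n = √7.597 = 2.756 rad/s and 2ζω_n = 6.4, so ζ = 6.4/(2·2.756) = 1.16.

ω_n = 2.76 rad/s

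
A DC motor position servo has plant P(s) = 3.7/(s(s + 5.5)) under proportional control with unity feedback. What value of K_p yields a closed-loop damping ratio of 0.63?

Closed-loop characteristic equation: s² + 5.5s + K_p·3.7 = 0.
So ω_n = √(3.7K_p) and 2ζω_n = 5.5, giving ζ = 5.5/(2√(3.7K_p)).
Setting ζ = 0.63: √(3.7K_p) = 5.5/(2·0.63) = 4.365, so K_p = 19.05/3.7 = 5.15.

K_p = 5.15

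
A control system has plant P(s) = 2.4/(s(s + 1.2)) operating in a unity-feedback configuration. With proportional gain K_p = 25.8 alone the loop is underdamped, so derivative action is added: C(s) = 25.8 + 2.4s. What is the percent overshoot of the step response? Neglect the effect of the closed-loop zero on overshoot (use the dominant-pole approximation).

Forward path: (25.8 + 2.4s)·2.4/(s(s+1.2)). The closed-loop characteristic equation is s² + (1.2 + 2.4·2.4)s + 2.4·25.8 = 0.
That is s² + 6.96s + 61.92 = 0, so ω_n = 7.869 rad/s and ζ = 6.96/(2·7.869) = 0.4422.
%OS = 100·exp(−πζ/√(1−ζ²)) = 21.2%.

21.2%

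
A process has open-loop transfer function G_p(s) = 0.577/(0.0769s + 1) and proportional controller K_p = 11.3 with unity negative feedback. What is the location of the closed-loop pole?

Closed loop: T(s) = K_p·G_p/(1+K_p·G_p) = 6.52/(0.0769s + 1 + 6.52), with pole at s = −(1 + 6.52)/0.0769 = −97.79.

s = -97.79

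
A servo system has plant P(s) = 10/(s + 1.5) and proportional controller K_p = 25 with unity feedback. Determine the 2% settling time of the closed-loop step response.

Closed-loop transfer function: T(s) = K_p·P(s)/(1 + K_p·P(s)) = 250/(s + 1.5 + 250) = 250/(s + 251.5).
Time constant τ = 1/251.5 = 0.003976 s, so the 2% settling time is about 4τ = 0.0159 s.

T_s ≈ 0.0159 s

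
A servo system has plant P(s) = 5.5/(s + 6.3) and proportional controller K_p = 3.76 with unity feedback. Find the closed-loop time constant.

τ = 0.0371 s

Closed-loop transfer function: T(s) = K_p·P(s)/(1 + K_p·P(s)) = 20.68/(s + 6.3 + 20.68) = 20.68/(s + 26.98).
Time constant τ = 1/26.98 = 0.0371 s.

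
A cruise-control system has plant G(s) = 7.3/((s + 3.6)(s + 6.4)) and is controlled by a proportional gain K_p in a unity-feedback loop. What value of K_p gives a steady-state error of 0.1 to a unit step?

Steady-state error for a unit step on this type-0 loop is 1/(1 + K_p·G(0)).
G(0) = 0.3168. Require 1/(1 + K_p·0.3168) = 0.1, so 1 + 0.3168·K_p = 10.
K_p = (10 − 1)/0.3168 = 28.4.

K_p = 28.4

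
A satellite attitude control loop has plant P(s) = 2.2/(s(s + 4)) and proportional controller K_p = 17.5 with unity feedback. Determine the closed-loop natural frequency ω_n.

ω_n = 6.2 rad/s

With unity feedback the closed-loop characteristic equation is s² + 4s + 17.5·2.2 = s² + 4s + 38.5 = 0.
Matching s² + 2ζω_n s + ω_n²: ω_n = √38.5 = 6.205 rad/s and 2ζω_n = 4, so ζ = 4/(2·6.205) = 0.322.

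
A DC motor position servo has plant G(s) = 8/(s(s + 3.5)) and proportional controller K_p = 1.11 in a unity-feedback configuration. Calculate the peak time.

T_p = 1.3 s

Closed-loop characteristic equation: s² + 3.5s + 8.88 = 0, so ω_n = 2.98 rad/s and ζ = 3.5/(2·2.98) = 0.5873.
Damped frequency ω_d = ω_n√(1−ζ²) = 2.412 rad/s, so peak time T_p = π/ω_d = 1.3 s.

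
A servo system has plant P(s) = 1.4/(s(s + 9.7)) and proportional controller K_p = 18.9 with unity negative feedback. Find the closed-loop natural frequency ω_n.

With unity feedback the closed-loop characteristic equation is s² + 9.7s + 18.9·1.4 = s² + 9.7s + 26.46 = 0.
Matching s² + 2ζω_n s + ω_n²: ω_n = √26.46 = 5.144 rad/s and 2ζω_n = 9.7, so ζ = 9.7/(2·5.144) = 0.943.

ω_n = 5.14 rad/s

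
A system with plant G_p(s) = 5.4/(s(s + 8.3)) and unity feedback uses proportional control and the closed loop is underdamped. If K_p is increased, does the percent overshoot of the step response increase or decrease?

increase

Characteristic equation s² + 8.3s + K_p·5.4 = 0: raising K_p raises ω_n while 2ζω_n = 8.3 is fixed, so ζ falls and overshoot grows.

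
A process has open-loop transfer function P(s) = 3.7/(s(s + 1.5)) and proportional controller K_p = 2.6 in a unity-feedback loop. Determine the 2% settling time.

From 1 + K_pP(s) = 0: s² + 1.5s + 9.62 = 0 ⇒ ω_n = 3.102, ζ = 0.2418.
2% settling time T_s ≈ 4/(ζω_n) = 4/0.75 = 5.33 s.

T_s ≈ 5.33 s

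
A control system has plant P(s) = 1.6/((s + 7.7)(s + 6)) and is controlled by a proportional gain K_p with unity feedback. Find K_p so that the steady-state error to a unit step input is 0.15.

The loop is type 0, so e_ss(step) = 1/(1 + K_pos) with K_pos = K_p·P(0).
P(0) = 0.03463. Require 1/(1 + K_p·0.03463) = 0.15, so 1 + 0.03463·K_p = 6.667.
K_p = (6.667 − 1)/0.03463 = 164.

K_p = 164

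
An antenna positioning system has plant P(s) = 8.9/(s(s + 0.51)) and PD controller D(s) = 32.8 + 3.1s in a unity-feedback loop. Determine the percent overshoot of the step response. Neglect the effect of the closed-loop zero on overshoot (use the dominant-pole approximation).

1.07%

Forward path: (32.8 + 3.1s)·8.9/(s(s+0.51)). The closed-loop characteristic equation is s² + (0.51 + 8.9·3.1)s + 8.9·32.8 = 0.
That is s² + 28.1s + 291.9 = 0, so ω_n = 17.09 rad/s and ζ = 28.1/(2·17.09) = 0.8223.
%OS = 100·exp(−πζ/√(1−ζ²)) = 1.07%.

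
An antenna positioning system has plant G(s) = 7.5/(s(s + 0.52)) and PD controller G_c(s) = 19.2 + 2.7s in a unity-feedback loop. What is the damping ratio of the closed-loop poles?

ζ = 0.865

Forward path: (19.2 + 2.7s)·7.5/(s(s+0.52)). The closed-loop characteristic equation is s² + (0.52 + 7.5·2.7)s + 7.5·19.2 = 0.
That is s² + 20.77s + 144 = 0, so ω_n = 12 rad/s and ζ = 20.77/(2·12) = 0.8654.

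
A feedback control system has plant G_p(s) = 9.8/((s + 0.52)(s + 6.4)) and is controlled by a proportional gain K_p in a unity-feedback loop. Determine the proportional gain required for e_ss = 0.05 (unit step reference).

K_p = 6.45

Steady-state error for a unit step on this type-0 loop is 1/(1 + K_p·G_p(0)).
G_p(0) = 2.945. Require 1/(1 + K_p·2.945) = 0.05, so 1 + 2.945·K_p = 20.
K_p = (20 − 1)/2.945 = 6.45.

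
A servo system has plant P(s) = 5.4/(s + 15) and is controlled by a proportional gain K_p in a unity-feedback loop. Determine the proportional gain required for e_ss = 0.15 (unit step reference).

K_p = 15.7

For a type-0 loop with proportional control, e_ss = 1/(1 + K_p·P(0)).
P(0) = 0.36. Require 1/(1 + K_p·0.36) = 0.15, so 1 + 0.36·K_p = 6.667.
K_p = (6.667 − 1)/0.36 = 15.7.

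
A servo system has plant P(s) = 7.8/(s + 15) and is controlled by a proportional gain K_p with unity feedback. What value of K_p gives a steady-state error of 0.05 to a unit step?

K_p = 36.5

For a type-0 loop with proportional control, e_ss = 1/(1 + K_p·P(0)).
P(0) = 0.52. Require 1/(1 + K_p·0.52) = 0.05, so 1 + 0.52·K_p = 20.
K_p = (20 − 1)/0.52 = 36.5.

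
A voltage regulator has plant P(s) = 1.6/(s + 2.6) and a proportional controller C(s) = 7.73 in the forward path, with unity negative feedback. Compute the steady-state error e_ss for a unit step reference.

0.174

The loop is type 0. Static position error constant K_pos = C(0)·P(0) = 7.73·0.6154 = 4.757.
Steady-state error to a unit step: e_ss = 1/(1+K_pos) = 1/5.757 = 0.174.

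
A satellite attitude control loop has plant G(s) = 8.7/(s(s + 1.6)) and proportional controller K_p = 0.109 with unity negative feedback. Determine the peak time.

The closed-loop denominator s² + 1.6s + 0.9483 gives ω_n = √0.9483 = 0.9738 and ζ = 1.6/(2ω_n) = 0.8215.
Damped frequency ω_d = ω_n√(1−ζ²) = 0.5552 rad/s, so peak time T_p = π/ω_d = 5.66 s.

T_p = 5.66 s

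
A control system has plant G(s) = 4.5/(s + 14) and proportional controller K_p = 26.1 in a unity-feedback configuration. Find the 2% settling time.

Closed-loop transfer function: T(s) = K_p·G(s)/(1 + K_p·G(s)) = 117.5/(s + 14 + 117.5) = 117.5/(s + 131.4).
Time constant τ = 1/131.4 = 0.007607 s, so the 2% settling time is about 4τ = 0.0304 s.

T_s ≈ 0.0304 s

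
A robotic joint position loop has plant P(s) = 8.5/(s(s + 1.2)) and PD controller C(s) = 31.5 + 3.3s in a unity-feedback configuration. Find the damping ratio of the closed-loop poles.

Forward path: (31.5 + 3.3s)·8.5/(s(s+1.2)). The closed-loop characteristic equation is s² + (1.2 + 8.5·3.3)s + 8.5·31.5 = 0.
That is s² + 29.25s + 267.8 = 0, so ω_n = 16.36 rad/s and ζ = 29.25/(2·16.36) = 0.8938.

ζ = 0.894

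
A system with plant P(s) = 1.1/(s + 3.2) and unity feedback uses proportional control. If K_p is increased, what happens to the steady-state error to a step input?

e_ss = 1/(1 + K_p·P(0)); a larger K_p raises the denominator, so e_ss decreases.

decrease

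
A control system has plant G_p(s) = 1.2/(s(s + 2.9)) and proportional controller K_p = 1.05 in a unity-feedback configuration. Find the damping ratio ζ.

With unity feedback the closed-loop characteristic equation is s² + 2.9s + 1.05·1.2 = s² + 2.9s + 1.26 = 0.
Matching s² + 2ζω_n s + ω_n²: ω_n = √1.26 = 1.122 rad/s and 2ζω_n = 2.9, so ζ = 2.9/(2·1.122) = 1.29.

ζ = 1.29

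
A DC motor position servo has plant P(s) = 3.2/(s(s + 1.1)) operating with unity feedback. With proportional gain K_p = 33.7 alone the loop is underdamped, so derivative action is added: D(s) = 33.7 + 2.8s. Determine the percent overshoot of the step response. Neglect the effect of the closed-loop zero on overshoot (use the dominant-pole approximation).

Forward path: (33.7 + 2.8s)·3.2/(s(s+1.1)). The closed-loop characteristic equation is s² + (1.1 + 3.2·2.8)s + 3.2·33.7 = 0.
That is s² + 10.06s + 107.8 = 0, so ω_n = 10.38 rad/s and ζ = 10.06/(2·10.38) = 0.4844.
%OS = 100·exp(−πζ/√(1−ζ²)) = 17.6%.

17.6%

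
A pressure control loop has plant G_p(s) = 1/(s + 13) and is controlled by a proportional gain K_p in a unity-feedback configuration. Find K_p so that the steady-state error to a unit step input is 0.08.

The loop is type 0, so e_ss(step) = 1/(1 + K_pos) with K_pos = K_p·G_p(0).
G_p(0) = 0.07692. Require 1/(1 + K_p·0.07692) = 0.08, so 1 + 0.07692·K_p = 12.5.
K_p = (12.5 − 1)/0.07692 = 150.

K_p = 150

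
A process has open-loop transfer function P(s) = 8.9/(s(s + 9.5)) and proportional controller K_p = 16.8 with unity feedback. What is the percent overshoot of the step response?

Closed-loop characteristic equation: s² + 9.5s + 149.5 = 0, so ω_n = 12.23 rad/s and ζ = 9.5/(2·12.23) = 0.3885.
%OS = 100·exp(−πζ/√(1−ζ²)) = 100·exp(−π·0.3885/√0.8491) = 26.6%.

26.6%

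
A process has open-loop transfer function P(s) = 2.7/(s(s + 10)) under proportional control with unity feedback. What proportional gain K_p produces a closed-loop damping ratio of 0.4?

Closed-loop characteristic equation: s² + 10s + K_p·2.7 = 0.
So ω_n = √(2.7K_p) and 2ζω_n = 10, giving ζ = 10/(2√(2.7K_p)).
Setting ζ = 0.4: √(2.7K_p) = 10/(2·0.4) = 12.5, so K_p = 156.2/2.7 = 57.9.

K_p = 57.9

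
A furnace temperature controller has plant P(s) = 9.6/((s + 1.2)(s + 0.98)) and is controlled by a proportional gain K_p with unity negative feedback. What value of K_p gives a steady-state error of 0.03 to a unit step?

The loop is type 0, so e_ss(step) = 1/(1 + K_pos) with K_pos = K_p·P(0).
P(0) = 8.163. Require 1/(1 + K_p·8.163) = 0.03, so 1 + 8.163·K_p = 33.33.
K_p = (33.33 − 1)/8.163 = 3.96.

K_p = 3.96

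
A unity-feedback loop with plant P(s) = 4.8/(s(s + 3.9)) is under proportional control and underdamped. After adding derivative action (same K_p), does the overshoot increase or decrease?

decrease

With PD the characteristic equation becomes s² + (a + K·K_d)s + K·K_p = 0; the damping term grows, ζ rises, overshoot falls.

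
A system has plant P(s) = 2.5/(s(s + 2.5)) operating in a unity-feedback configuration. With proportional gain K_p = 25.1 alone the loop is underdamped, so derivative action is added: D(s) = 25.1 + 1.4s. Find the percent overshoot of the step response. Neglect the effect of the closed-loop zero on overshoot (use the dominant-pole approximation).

27.7%

Forward path: (25.1 + 1.4s)·2.5/(s(s+2.5)). The closed-loop characteristic equation is s² + (2.5 + 2.5·1.4)s + 2.5·25.1 = 0.
That is s² + 6s + 62.75 = 0, so ω_n = 7.921 rad/s and ζ = 6/(2·7.921) = 0.3787.
%OS = 100·exp(−πζ/√(1−ζ²)) = 27.7%.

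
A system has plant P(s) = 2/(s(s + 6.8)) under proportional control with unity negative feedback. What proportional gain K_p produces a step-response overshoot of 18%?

K_p = 25.2

From %OS = 100·exp(−πζ/√(1−ζ²)) = 18%, ζ = −ln(0.18)/√(π²+ln²(0.18)) = 0.4791.
Characteristic equation s² + 6.8s + 2K_p = 0 gives ζ = 6.8/(2√(2K_p)).
Setting ζ = 0.4791: √(2K_p) = 6.8/(2·0.4791) = 7.096, so K_p = 50.36/2 = 25.2.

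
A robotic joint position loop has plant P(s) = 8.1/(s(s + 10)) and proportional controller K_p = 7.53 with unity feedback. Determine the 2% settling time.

T_s ≈ 0.8 s

The closed-loop denominator s² + 10s + 60.99 gives ω_n = √60.99 = 7.81 and ζ = 10/(2ω_n) = 0.6402.
2% settling time T_s ≈ 4/(ζω_n) = 4/5 = 0.8 s.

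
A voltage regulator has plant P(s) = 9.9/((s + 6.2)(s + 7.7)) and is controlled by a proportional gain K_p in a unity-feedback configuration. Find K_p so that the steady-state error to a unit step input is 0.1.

For a type-0 loop with proportional control, e_ss = 1/(1 + K_p·P(0)).
P(0) = 0.2074. Require 1/(1 + K_p·0.2074) = 0.1, so 1 + 0.2074·K_p = 10.
K_p = (10 − 1)/0.2074 = 43.4.

K_p = 43.4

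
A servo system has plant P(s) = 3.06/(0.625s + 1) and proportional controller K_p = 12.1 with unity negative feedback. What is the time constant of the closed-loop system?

τ = 0.0164 s

Closed loop: T(s) = K_p·P/(1+K_p·P) = 37.03/(0.625s + 1 + 37.03), with pole at s = −(1 + 37.03)/0.625 = −60.84.
Closed-loop time constant τ = 1/60.84 = 0.0164 s.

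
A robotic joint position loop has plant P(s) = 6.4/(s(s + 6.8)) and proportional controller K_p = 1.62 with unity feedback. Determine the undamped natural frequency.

ω_n = 3.22 rad/s

1 + K_p·P(s) = 0 gives s² + 6.8s + 10.37 = 0.
Matching s² + 2ζω_n s + ω_n²: ω_n = √10.37 = 3.22 rad/s and 2ζω_n = 6.8, so ζ = 6.8/(2·3.22) = 1.06.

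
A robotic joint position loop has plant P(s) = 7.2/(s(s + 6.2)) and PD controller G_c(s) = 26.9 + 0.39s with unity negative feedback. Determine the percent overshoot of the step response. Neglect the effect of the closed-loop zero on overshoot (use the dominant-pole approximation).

34.1%

Forward path: (26.9 + 0.39s)·7.2/(s(s+6.2)). The closed-loop characteristic equation is s² + (6.2 + 7.2·0.39)s + 7.2·26.9 = 0.
That is s² + 9.008s + 193.7 = 0, so ω_n = 13.92 rad/s and ζ = 9.008/(2·13.92) = 0.3236.
%OS = 100·exp(−πζ/√(1−ζ²)) = 34.1%.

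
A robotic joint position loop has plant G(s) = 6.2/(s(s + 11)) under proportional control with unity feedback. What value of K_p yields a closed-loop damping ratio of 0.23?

K_p = 92.2

Closed-loop characteristic equation: s² + 11s + K_p·6.2 = 0.
So ω_n = √(6.2K_p) and 2ζω_n = 11, giving ζ = 11/(2√(6.2K_p)).
Setting ζ = 0.23: √(6.2K_p) = 11/(2·0.23) = 23.91, so K_p = 571.8/6.2 = 92.2.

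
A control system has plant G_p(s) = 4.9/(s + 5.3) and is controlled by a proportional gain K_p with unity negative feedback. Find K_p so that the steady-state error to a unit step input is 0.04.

For a type-0 loop with proportional control, e_ss = 1/(1 + K_p·G_p(0)).
G_p(0) = 0.9245. Require 1/(1 + K_p·0.9245) = 0.04, so 1 + 0.9245·K_p = 25.
K_p = (25 − 1)/0.9245 = 26.

K_p = 26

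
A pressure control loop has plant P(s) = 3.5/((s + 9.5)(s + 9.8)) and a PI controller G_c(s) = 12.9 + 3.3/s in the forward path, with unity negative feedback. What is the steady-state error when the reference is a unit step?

The open loop G_c(s)P(s) has a pole at the origin (type 1), so the static position error constant is infinite and e_ss = 1/(1+∞) = 0.

0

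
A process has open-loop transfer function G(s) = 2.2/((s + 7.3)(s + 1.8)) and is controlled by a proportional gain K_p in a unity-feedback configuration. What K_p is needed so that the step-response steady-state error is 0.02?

K_p = 293

Steady-state error for a unit step on this type-0 loop is 1/(1 + K_p·G(0)).
G(0) = 0.1674. Require 1/(1 + K_p·0.1674) = 0.02, so 1 + 0.1674·K_p = 50.
K_p = (50 − 1)/0.1674 = 293.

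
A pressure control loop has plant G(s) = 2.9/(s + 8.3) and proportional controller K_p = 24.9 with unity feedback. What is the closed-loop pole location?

Closed-loop transfer function: T(s) = K_p·G(s)/(1 + K_p·G(s)) = 72.21/(s + 8.3 + 72.21) = 72.21/(s + 80.51).
The closed-loop pole is at s = −80.51.

s = -80.51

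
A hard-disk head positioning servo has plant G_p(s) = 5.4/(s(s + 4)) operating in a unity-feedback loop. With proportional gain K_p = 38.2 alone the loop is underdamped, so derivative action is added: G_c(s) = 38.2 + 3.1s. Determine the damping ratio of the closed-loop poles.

ζ = 0.722

Forward path: (38.2 + 3.1s)·5.4/(s(s+4)). The closed-loop characteristic equation is s² + (4 + 5.4·3.1)s + 5.4·38.2 = 0.
That is s² + 20.74s + 206.3 = 0, so ω_n = 14.36 rad/s and ζ = 20.74/(2·14.36) = 0.722.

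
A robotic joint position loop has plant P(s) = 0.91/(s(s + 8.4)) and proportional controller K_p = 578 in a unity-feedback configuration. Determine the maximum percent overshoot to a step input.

55.7%

Closed-loop characteristic equation: s² + 8.4s + 526 = 0, so ω_n = 22.93 rad/s and ζ = 8.4/(2·22.93) = 0.1831.
%OS = 100·exp(−πζ/√(1−ζ²)) = 100·exp(−π·0.1831/√0.9665) = 55.7%.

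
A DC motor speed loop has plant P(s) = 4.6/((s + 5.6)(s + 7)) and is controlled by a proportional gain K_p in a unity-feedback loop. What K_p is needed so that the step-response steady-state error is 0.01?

Steady-state error for a unit step on this type-0 loop is 1/(1 + K_p·P(0)).
P(0) = 0.1173. Require 1/(1 + K_p·0.1173) = 0.01, so 1 + 0.1173·K_p = 100.
K_p = (100 − 1)/0.1173 = 844.

K_p = 844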